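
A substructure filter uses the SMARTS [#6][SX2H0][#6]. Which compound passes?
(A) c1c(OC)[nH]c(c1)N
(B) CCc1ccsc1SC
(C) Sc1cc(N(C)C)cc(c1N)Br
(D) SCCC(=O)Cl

[#6][SX2H0][#6] describes an aliphatic sulfur bridging two carbons with no H on the sulfur (a thioether).
(A) has a methoxy ether (-OCH3) but the bridging atom is O, not S.
(B) contains a methylthio ether (-SCH3), which satisfies every atom and bond constraint.
(C) has a thiol (-SH) but the sulfur has H1, not H0 bridging two carbons.
(D) has a thiol (-SH) but the sulfur has H1, not H0 bridging two carbons.
So the answer is (B).

B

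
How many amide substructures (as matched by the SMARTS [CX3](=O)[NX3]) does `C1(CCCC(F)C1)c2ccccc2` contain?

0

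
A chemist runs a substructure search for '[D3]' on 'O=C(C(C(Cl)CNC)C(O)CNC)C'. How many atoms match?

4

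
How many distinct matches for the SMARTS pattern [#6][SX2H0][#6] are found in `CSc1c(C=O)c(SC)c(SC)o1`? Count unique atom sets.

3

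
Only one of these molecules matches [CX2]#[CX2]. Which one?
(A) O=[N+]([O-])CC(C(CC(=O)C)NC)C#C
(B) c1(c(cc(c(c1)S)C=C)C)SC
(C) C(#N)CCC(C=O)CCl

A

[CX2]#[CX2] describes a carbon-carbon triple bond (an alkyne).
(A) contains an ethynyl group (-C#CH), which satisfies every atom and bond constraint.
(B) has a vinyl group (-CH=CH2) but the C=C is a double bond; both carbons are CX3, not CX2.
(C) has a nitrile (-C#N) but the triple bond is C#N, not C#C.
So the answer is (A).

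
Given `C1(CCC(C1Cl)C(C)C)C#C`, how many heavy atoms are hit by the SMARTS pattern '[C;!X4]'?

The query [C;!X4] means: aliphatic carbon that does not have four total connections.
Check the 11 heavy atoms by environment: 8× C (X4) → no; 1× Cl (X1) → no; 2× C (X2) → match.
That gives 2 matching atoms.

2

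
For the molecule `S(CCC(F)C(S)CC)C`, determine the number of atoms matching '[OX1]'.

Check the 10 heavy atoms by environment: 7× C (X4) → no; 2× S (X2) → no; 1× F (X1) → no.
No environment satisfies the query, so 0 matching atoms.

0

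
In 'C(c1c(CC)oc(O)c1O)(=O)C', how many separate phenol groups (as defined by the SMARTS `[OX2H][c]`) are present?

2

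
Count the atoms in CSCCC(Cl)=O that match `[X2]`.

1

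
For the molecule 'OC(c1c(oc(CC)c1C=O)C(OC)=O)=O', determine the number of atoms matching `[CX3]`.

Check the 16 heavy atoms by environment: 1× o (aromatic, X2) → no; 4× c (aromatic, X3) → no; 3× C (X3) → match; 3× O (X1) → no; 2× O (X2) → no; 3× C (X4) → no.
That gives 3 matching atoms.

3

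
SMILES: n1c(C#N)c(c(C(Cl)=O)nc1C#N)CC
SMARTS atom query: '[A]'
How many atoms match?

9

Check the 15 heavy atoms by environment: 2× n (aromatic) → no; 4× c (aromatic) → no; 5× C → match; 1× O → match; 1× Cl → match; 2× N → match.
Summing the matching environments: 5 + 1 + 1 + 2 = 9 matching atoms.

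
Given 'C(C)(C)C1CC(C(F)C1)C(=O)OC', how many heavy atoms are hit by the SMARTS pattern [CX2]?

Check the 13 heavy atoms by environment: 9× C (X4) → no; 1× F (X1) → no; 1× C (X3) → no; 1× O (X1) → no; 1× O (X2) → no.
No environment satisfies the query, so 0 matching atoms.

0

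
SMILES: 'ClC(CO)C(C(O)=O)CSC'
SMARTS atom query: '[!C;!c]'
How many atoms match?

5

Check the 11 heavy atoms by environment: 6× C → no; 3× O → match; 1× S → match; 1× Cl → match.
Summing the matching environments: 3 + 1 + 1 = 5 matching atoms.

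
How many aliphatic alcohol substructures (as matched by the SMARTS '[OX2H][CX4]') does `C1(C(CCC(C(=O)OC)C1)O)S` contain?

[OX2H][CX4] is the SMARTS for an aliphatic alcohol: a hydroxyl oxygen bound to an sp3 (X4) carbon.
Exactly one fragment in the molecule meets all constraints, giving 1 match.

1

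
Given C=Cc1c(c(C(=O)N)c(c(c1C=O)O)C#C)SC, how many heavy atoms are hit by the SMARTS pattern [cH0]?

6

The query [cH0] means: aromatic carbon with no attached hydrogen (substituted or ring-fusion).
Check the 18 heavy atoms by environment: 6× c (aromatic, H0) → match; 2× C (H0) → no; 2× O (H0) → no; 1× N (H2) → no; 3× C (H1) → no; 1× C (H2) → no; 1× O (H1) → no; 1× S (H0) → no; 1× C (H3) → no.
That gives 6 matching atoms.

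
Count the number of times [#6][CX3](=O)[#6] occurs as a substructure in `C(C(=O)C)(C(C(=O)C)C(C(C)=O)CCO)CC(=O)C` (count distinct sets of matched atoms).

4

[#6][CX3](=O)[#6] is the SMARTS for a ketone: a carbonyl carbon (no H) flanked by two carbons.
The molecule carries 4 separate instances of an acetyl/ketone group (-C(=O)CH3) meeting every constraint; each maps to a distinct set of atoms, giving 4 matches.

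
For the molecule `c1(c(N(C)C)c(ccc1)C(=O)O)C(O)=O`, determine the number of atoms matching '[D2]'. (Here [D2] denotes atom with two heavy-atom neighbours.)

3

The query [D2] means: atom with exactly two heavy-atom neighbours.
Check the 15 heavy atoms by environment: 3× c (aromatic, D3) → no; 3× c (aromatic, D2) → match; 1× N (D3) → no; 2× C (D1) → no; 2× C (D3) → no; 4× O (D1) → no.
That gives 3 matching atoms.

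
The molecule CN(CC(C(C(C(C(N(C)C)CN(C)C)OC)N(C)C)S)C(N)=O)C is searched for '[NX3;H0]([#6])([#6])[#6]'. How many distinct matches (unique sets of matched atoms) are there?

4

[NX3;H0]([#6])([#6])[#6] is the SMARTS for a tertiary amine: a trivalent nitrogen with no H, bonded to three carbons.
The molecule carries 4 separate instances of a dimethylamino group (-N(CH3)2) meeting every constraint; each maps to a distinct set of atoms, giving 4 matches.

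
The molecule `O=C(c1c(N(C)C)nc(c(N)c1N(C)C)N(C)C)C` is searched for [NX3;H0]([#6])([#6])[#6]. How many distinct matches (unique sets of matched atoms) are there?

3

[NX3;H0]([#6])([#6])[#6] is the SMARTS for a tertiary amine: a trivalent nitrogen with no H, bonded to three carbons.
The molecule carries 3 separate instances of a dimethylamino group (-N(CH3)2) meeting every constraint; each maps to a distinct set of atoms, giving 3 matches.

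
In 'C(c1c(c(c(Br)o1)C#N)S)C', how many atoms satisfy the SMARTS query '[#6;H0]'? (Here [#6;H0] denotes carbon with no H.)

Check the 11 heavy atoms by environment: 1× o (aromatic, H0) → no; 4× c (aromatic, H0) → match; 1× Br (H0) → no; 1× C (H2) → no; 1× C (H3) → no; 1× S (H1) → no; 1× C (H0) → match; 1× N (H0) → no.
Summing the matching environments: 4 + 1 = 5 matching atoms.

5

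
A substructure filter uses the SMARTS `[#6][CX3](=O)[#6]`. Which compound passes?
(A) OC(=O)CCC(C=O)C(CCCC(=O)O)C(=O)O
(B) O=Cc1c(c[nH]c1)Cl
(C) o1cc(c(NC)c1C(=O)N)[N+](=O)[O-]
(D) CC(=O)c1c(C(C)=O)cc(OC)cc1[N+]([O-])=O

[#6][CX3](=O)[#6] describes a carbonyl carbon (no H) flanked by two carbons (a ketone).
(A) has a carboxylic acid group (-C(=O)OH) but one neighbour of the carbonyl carbon is O, not C.
(B) has an aldehyde (-CHO) but the carbonyl carbon has H1, so it is not flanked by two carbons.
(C) has a primary amide (-C(=O)NH2) but one neighbour of the carbonyl carbon is N, not C.
(D) contains an acetyl/ketone group (-C(=O)CH3), which satisfies every atom and bond constraint.
So the answer is (D).

D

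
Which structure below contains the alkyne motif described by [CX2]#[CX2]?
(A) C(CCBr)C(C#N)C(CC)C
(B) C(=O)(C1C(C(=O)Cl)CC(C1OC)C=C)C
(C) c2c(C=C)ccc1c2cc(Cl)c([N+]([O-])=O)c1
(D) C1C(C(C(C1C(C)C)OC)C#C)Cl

D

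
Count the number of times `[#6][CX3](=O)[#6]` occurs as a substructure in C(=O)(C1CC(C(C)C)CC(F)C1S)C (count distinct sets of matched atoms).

[#6][CX3](=O)[#6] is the SMARTS for a ketone: a carbonyl carbon (no H) flanked by two carbons.
Exactly one fragment in the molecule meets all constraints, giving 1 match.

1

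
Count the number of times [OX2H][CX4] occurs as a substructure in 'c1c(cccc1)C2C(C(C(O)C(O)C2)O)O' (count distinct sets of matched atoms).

4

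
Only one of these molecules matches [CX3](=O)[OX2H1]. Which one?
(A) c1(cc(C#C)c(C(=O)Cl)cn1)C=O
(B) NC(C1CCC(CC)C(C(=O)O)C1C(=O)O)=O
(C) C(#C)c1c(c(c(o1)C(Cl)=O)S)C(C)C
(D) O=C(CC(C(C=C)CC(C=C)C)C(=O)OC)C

[CX3](=O)[OX2H1] describes an sp2 carbon double-bonded to O and single-bonded to an -OH oxygen (a carboxylic acid).
(A) has an acyl chloride (-C(=O)Cl) but the carbonyl is bonded to Cl, not to an -OH oxygen.
(B) contains a carboxylic acid group (-C(=O)OH), which satisfies every atom and bond constraint.
(C) has an acyl chloride (-C(=O)Cl) but the carbonyl is bonded to Cl, not to an -OH oxygen.
(D) has a methyl-ester group (-C(=O)OCH3) but the singly-bonded O has no H (OX2H0, not OX2H1).
So the answer is (B).

B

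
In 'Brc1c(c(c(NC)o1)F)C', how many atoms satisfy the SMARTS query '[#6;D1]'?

2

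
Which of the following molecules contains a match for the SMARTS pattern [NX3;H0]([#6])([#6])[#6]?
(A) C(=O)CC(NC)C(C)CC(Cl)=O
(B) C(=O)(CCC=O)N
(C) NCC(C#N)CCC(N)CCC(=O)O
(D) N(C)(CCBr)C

[NX3;H0]([#6])([#6])[#6] describes a trivalent nitrogen with no H, bonded to three carbons (a tertiary amine).
(A) has an N-methylamino group (-NHCH3) but the nitrogen still has one H (H1), not H0.
(B) has a primary amide (-C(=O)NH2) but the amide nitrogen has H2 and only one carbon neighbour.
(C) has a primary amino group (-NH2) but the nitrogen has H2, not H0 with three carbons.
(D) contains a dimethylamino group (-N(CH3)2), which satisfies every atom and bond constraint.
So the answer is (D).

D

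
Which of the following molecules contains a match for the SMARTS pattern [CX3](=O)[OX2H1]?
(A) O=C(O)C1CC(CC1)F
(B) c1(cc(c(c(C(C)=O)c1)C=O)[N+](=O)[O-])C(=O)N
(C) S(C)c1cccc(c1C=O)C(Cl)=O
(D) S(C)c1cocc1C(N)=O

A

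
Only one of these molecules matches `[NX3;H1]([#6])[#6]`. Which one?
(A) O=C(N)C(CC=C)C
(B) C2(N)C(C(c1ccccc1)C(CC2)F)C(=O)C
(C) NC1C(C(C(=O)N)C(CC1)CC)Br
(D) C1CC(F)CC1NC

D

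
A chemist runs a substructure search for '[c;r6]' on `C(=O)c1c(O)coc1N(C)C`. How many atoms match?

0

The query [c;r6] means: aromatic carbon that belongs to a six-membered ring.
Check the 11 heavy atoms by environment: 1× o (aromatic, in 5-ring) → no; 4× c (aromatic, in 5-ring) → no; 3× C (acyclic) → no; 2× O (acyclic) → no; 1× N (acyclic) → no.
No environment satisfies the query, so 0 matching atoms.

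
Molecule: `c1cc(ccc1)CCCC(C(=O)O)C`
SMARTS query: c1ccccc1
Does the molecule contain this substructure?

Yes

The pattern c1ccccc1 describes six aromatic carbons in a ring — a benzene ring.
The molecule carries a phenyl ring, whose atoms satisfy every constraint of the query, so the pattern matches.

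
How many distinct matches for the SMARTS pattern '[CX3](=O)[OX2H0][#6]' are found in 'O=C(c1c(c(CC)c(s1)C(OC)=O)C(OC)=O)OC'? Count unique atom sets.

3

[CX3](=O)[OX2H0][#6] is the SMARTS for an ester: a carbonyl carbon bonded to an oxygen that is itself bonded to carbon (no H on that O).
The molecule carries 3 separate instances of a methyl-ester group (-C(=O)OCH3) meeting every constraint; each maps to a distinct set of atoms, giving 3 matches.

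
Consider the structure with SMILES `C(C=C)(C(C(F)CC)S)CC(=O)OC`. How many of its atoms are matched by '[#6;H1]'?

4

The query [#6;H1] means: any carbon bearing exactly one hydrogen.
Check the 14 heavy atoms by environment: 3× C (H2) → no; 4× C (H1) → match; 2× C (H3) → no; 1× F (H0) → no; 1× S (H1) → no; 1× C (H0) → no; 2× O (H0) → no.
That gives 4 matching atoms.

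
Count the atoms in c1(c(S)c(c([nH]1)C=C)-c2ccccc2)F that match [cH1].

5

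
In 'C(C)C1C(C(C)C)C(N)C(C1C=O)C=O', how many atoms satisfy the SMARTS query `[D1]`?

6

The query [D1] means: atom with exactly one heavy-atom neighbour (degree 1).
Check the 15 heavy atoms by environment: 6× C (D3) → no; 3× C (D2) → no; 3× C (D1) → match; 2× O (D1) → match; 1× N (D1) → match.
Summing the matching environments: 3 + 2 + 1 = 6 matching atoms.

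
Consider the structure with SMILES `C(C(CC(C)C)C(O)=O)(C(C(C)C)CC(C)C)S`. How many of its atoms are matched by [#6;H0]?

1

Check the 18 heavy atoms by environment: 2× C (H2) → no; 6× C (H1) → no; 1× C (H0) → match; 1× O (H0) → no; 1× O (H1) → no; 6× C (H3) → no; 1× S (H1) → no.
That gives 1 matching atom.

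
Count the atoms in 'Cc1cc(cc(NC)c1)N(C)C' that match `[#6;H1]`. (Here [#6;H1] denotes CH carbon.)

3

Check the 12 heavy atoms by environment: 3× c (aromatic, H1) → match; 3× c (aromatic, H0) → no; 1× N (H0) → no; 4× C (H3) → no; 1× N (H1) → no.
That gives 3 matching atoms.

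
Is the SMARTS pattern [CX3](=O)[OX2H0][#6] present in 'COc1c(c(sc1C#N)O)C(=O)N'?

No

The pattern [CX3](=O)[OX2H0][#6] describes a carbonyl carbon bonded to an oxygen that is itself bonded to carbon (no H on that O) — an ester.
The closest candidate here is a methoxy ether (-OCH3), but the ether oxygen is not adjacent to a C=O carbon. No other fragment satisfies the full query, so there is no match.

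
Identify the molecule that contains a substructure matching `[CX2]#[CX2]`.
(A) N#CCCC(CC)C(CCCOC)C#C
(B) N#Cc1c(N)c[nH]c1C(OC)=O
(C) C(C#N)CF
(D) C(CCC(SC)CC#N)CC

[CX2]#[CX2] describes a carbon-carbon triple bond (an alkyne).
(A) contains an ethynyl group (-C#CH), which satisfies every atom and bond constraint.
(B) has a nitrile (-C#N) but the triple bond is C#N, not C#C.
(C) has a nitrile (-C#N) but the triple bond is C#N, not C#C.
(D) has a nitrile (-C#N) but the triple bond is C#N, not C#C.
So the answer is (A).

A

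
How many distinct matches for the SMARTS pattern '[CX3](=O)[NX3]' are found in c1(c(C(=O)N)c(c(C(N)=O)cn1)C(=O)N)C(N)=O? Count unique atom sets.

[CX3](=O)[NX3] is the SMARTS for an amide: a carbonyl carbon bonded to a trivalent nitrogen.
The molecule carries 4 separate instances of a primary amide (-C(=O)NH2) meeting every constraint; each maps to a distinct set of atoms, giving 4 matches.

4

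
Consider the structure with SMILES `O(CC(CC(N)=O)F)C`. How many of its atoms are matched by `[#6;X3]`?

1

The query [#6;X3] means: any carbon (aromatic or not) with three total connections.
Check the 9 heavy atoms by environment: 4× C (X4) → no; 1× O (X2) → no; 1× C (X3) → match; 1× O (X1) → no; 1× N (X3) → no; 1× F (X1) → no.
That gives 1 matching atom.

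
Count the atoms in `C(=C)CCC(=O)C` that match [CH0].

1

The query [CH0] means: aliphatic carbon with no attached hydrogen.
Check the 7 heavy atoms by environment: 3× C (H2) → no; 1× C (H1) → no; 1× C (H0) → match; 1× O (H0) → no; 1× C (H3) → no.
That gives 1 matching atom.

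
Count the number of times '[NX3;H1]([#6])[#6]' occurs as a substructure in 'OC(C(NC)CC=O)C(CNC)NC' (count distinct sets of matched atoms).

[NX3;H1]([#6])[#6] is the SMARTS for a secondary amine: a trivalent nitrogen with one H, bonded to two carbons.
The molecule carries 3 separate instances of an N-methylamino group (-NHCH3) meeting every constraint; each maps to a distinct set of atoms, giving 3 matches.

3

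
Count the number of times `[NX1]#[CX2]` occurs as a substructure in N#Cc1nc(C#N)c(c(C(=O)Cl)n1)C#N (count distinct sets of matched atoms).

3

[NX1]#[CX2] is the SMARTS for a nitrile: a nitrogen triple-bonded to a two-connected carbon.
The molecule carries 3 separate instances of a nitrile (-C#N) meeting every constraint; each maps to a distinct set of atoms, giving 3 matches.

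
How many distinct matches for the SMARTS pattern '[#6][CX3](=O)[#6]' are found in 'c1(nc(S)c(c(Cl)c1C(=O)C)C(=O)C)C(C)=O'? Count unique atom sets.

[#6][CX3](=O)[#6] is the SMARTS for a ketone: a carbonyl carbon (no H) flanked by two carbons.
The molecule carries 3 separate instances of an acetyl/ketone group (-C(=O)CH3) meeting every constraint; each maps to a distinct set of atoms, giving 3 matches.

3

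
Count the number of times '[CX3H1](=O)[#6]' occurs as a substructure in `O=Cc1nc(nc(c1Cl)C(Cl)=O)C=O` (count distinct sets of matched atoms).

[CX3H1](=O)[#6] is the SMARTS for an aldehyde: an sp2 carbon with one H, double-bonded to O and single-bonded to carbon.
The molecule carries 2 separate instances of an aldehyde (-CHO) meeting every constraint; each maps to a distinct set of atoms, giving 2 matches.

2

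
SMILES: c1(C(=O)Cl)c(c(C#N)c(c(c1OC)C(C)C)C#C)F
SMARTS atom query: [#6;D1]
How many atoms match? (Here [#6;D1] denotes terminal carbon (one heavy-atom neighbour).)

4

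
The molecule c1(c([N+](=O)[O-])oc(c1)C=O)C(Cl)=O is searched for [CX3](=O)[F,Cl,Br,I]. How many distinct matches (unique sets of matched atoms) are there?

1

[CX3](=O)[F,Cl,Br,I] is the SMARTS for an acyl halide: a carbonyl carbon bonded to a halogen.
Exactly one fragment in the molecule meets all constraints, giving 1 match.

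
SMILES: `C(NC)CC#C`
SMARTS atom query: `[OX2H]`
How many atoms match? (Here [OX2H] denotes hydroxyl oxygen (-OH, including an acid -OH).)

0

The query [OX2H] means: aliphatic oxygen with two connections, one of which is H — an -OH oxygen.
Check the 6 heavy atoms by environment: 2× C (H2, X4) → no; 1× N (H1, X3) → no; 1× C (H3, X4) → no; 1× C (H0, X2) → no; 1× C (H1, X2) → no.
No environment satisfies the query, so 0 matching atoms.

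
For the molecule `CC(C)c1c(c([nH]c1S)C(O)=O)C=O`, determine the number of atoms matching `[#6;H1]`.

2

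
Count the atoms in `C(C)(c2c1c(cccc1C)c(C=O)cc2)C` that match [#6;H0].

5

The query [#6;H0] means: any carbon with no attached hydrogen.
Check the 16 heavy atoms by environment: 5× c (aromatic, H0) → match; 5× c (aromatic, H1) → no; 3× C (H3) → no; 2× C (H1) → no; 1× O (H0) → no.
That gives 5 matching atoms.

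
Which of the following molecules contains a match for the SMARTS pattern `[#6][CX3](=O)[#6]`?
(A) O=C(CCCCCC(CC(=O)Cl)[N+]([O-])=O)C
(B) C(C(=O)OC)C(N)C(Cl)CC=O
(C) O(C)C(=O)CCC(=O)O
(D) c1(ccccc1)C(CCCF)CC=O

A

[#6][CX3](=O)[#6] describes a carbonyl carbon (no H) flanked by two carbons (a ketone).
(A) contains an acetyl/ketone group (-C(=O)CH3), which satisfies every atom and bond constraint.
(B) has an aldehyde (-CHO) but the carbonyl carbon has H1, so it is not flanked by two carbons.
(C) has a carboxylic acid group (-C(=O)OH) but one neighbour of the carbonyl carbon is O, not C.
(D) has an aldehyde (-CHO) but the carbonyl carbon has H1, so it is not flanked by two carbons.
So the answer is (A).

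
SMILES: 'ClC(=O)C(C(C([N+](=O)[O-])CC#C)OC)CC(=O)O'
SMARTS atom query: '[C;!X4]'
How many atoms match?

4

The query [C;!X4] means: aliphatic carbon that does not have four total connections.
Check the 18 heavy atoms by environment: 6× C (X4) → no; 1× N (charge +1, X3) → no; 1× O (charge -1, X1) → no; 3× O (X1) → no; 2× C (X2) → match; 2× C (X3) → match; 1× Cl (X1) → no; 2× O (X2) → no.
Summing the matching environments: 2 + 2 = 4 matching atoms.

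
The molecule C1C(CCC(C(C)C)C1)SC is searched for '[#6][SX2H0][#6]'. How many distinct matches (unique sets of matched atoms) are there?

[#6][SX2H0][#6] is the SMARTS for a thioether: an aliphatic sulfur bridging two carbons with no H on the sulfur.
Exactly one fragment in the molecule meets all constraints, giving 1 match.

1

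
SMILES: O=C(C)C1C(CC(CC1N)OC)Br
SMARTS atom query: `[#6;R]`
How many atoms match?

Check the 13 heavy atoms by environment: 6× C (in 6-ring) → match; 1× N (acyclic) → no; 2× O (acyclic) → no; 3× C (acyclic) → no; 1× Br (acyclic) → no.
That gives 6 matching atoms.

6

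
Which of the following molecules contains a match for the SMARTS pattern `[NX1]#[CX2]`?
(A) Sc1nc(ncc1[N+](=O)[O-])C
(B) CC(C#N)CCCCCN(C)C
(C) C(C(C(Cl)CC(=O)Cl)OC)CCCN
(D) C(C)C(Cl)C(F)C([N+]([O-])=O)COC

B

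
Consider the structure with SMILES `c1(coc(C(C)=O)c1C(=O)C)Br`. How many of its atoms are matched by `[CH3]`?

2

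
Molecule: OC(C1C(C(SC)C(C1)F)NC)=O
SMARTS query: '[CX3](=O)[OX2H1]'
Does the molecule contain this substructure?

The pattern [CX3](=O)[OX2H1] describes an sp2 carbon double-bonded to O and single-bonded to an -OH oxygen — a carboxylic acid.
The molecule carries a carboxylic acid group (-C(=O)OH), whose atoms satisfy every constraint of the query, so the pattern matches.

Yes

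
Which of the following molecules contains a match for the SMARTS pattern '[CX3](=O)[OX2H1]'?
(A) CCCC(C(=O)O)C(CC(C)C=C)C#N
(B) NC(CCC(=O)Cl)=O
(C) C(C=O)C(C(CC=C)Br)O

A

[CX3](=O)[OX2H1] describes an sp2 carbon double-bonded to O and single-bonded to an -OH oxygen (a carboxylic acid).
(A) contains a carboxylic acid group (-C(=O)OH), which satisfies every atom and bond constraint.
(B) has a primary amide (-C(=O)NH2) but the carbonyl is bonded to N, not to an -OH oxygen.
(C) has an aldehyde (-CHO) but there is no singly-bonded oxygen on the carbonyl carbon.
So the answer is (A).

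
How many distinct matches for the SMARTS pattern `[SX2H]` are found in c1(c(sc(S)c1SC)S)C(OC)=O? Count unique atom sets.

2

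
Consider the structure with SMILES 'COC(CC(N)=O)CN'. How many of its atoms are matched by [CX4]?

The query [CX4] means: C with X4: aliphatic carbon with exactly 4 total connections (bonds + H).
Check the 9 heavy atoms by environment: 4× C (X4) → match; 1× C (X3) → no; 1× O (X1) → no; 2× N (X3) → no; 1× O (X2) → no.
That gives 4 matching atoms.

4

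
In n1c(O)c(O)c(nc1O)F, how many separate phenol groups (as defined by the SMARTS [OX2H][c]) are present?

3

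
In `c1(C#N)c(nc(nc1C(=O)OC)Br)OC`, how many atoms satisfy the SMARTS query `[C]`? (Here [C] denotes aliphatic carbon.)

The query [C] means: uppercase C matches aliphatic (non-aromatic) carbon only.
Check the 15 heavy atoms by environment: 2× n (aromatic) → no; 4× c (aromatic) → no; 4× C → match; 1× N → no; 3× O → no; 1× Br → no.
That gives 4 matching atoms.

4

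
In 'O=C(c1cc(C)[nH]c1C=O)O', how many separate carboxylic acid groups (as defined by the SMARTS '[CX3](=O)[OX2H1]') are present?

1

[CX3](=O)[OX2H1] is the SMARTS for a carboxylic acid: an sp2 carbon double-bonded to O and single-bonded to an -OH oxygen.
Exactly one fragment in the molecule meets all constraints, giving 1 match.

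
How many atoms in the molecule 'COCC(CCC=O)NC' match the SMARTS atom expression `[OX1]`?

1

The query [OX1] means: aliphatic oxygen with one total connection — typically a carbonyl =O or an oxide.
Check the 10 heavy atoms by environment: 6× C (X4) → no; 1× C (X3) → no; 1× O (X1) → match; 1× N (X3) → no; 1× O (X2) → no.
That gives 1 matching atom.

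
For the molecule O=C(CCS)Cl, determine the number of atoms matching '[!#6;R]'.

0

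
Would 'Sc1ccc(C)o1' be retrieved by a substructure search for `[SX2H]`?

The pattern [SX2H] describes an aliphatic sulfur with two connections, one being H — a thiol.
The molecule carries a thiol (-SH), whose atoms satisfy every constraint of the query, so the pattern matches.

Yes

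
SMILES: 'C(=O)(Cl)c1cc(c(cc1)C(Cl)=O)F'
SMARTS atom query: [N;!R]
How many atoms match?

Check the 13 heavy atoms by environment: 6× c (aromatic, in 6-ring) → no; 2× C (acyclic) → no; 2× O (acyclic) → no; 2× Cl (acyclic) → no; 1× F (acyclic) → no.
No environment satisfies the query, so 0 matching atoms.

0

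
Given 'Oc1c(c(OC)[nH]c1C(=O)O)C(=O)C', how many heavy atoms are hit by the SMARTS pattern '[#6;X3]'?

The query [#6;X3] means: any carbon (aromatic or not) with three total connections.
Check the 14 heavy atoms by environment: 1× n (aromatic, X3) → no; 4× c (aromatic, X3) → match; 2× C (X3) → match; 2× O (X1) → no; 3× O (X2) → no; 2× C (X4) → no.
Summing the matching environments: 4 + 2 = 6 matching atoms.

6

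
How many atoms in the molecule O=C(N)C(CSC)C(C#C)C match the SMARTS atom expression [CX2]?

2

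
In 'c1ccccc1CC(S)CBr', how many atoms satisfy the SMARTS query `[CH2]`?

2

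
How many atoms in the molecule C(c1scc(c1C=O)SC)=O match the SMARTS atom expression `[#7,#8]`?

2

Check the 11 heavy atoms by environment: 1× s (aromatic) → no; 4× c (aromatic) → no; 1× S → no; 3× C → no; 2× O → match.
That gives 2 matching atoms.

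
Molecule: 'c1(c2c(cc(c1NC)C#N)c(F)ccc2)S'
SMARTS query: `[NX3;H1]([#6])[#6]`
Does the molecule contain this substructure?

The pattern [NX3;H1]([#6])[#6] describes a trivalent nitrogen with one H, bonded to two carbons — a secondary amine.
The molecule carries an N-methylamino group (-NHCH3), whose atoms satisfy every constraint of the query, so the pattern matches.

Yes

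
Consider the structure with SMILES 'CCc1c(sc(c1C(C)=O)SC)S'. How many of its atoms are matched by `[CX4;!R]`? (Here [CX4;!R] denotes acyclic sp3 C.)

4

The query [CX4;!R] means: aliphatic carbon with four total connections, not in a ring.
Check the 13 heavy atoms by environment: 1× s (aromatic, X2, in 5-ring) → no; 4× c (aromatic, X3, in 5-ring) → no; 2× S (X2, acyclic) → no; 4× C (X4, acyclic) → match; 1× C (X3, acyclic) → no; 1× O (X1, acyclic) → no.
That gives 4 matching atoms.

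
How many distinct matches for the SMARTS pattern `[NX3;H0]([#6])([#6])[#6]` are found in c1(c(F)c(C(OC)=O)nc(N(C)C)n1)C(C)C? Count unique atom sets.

1

[NX3;H0]([#6])([#6])[#6] is the SMARTS for a tertiary amine: a trivalent nitrogen with no H, bonded to three carbons.
Exactly one fragment in the molecule meets all constraints, giving 1 match.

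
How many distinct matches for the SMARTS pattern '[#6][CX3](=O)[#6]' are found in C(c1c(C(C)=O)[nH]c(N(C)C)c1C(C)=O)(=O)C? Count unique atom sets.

3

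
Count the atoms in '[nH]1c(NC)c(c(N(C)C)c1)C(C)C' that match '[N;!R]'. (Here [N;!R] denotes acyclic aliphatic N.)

2

The query [N;!R] means: aliphatic nitrogen not in a ring.
Check the 13 heavy atoms by environment: 1× n (aromatic, in 5-ring) → no; 4× c (aromatic, in 5-ring) → no; 2× N (acyclic) → match; 6× C (acyclic) → no.
That gives 2 matching atoms.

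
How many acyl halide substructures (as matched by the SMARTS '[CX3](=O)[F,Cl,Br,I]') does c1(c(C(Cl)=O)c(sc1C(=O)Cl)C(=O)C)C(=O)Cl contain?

3

[CX3](=O)[F,Cl,Br,I] is the SMARTS for an acyl halide: a carbonyl carbon bonded to a halogen.
The molecule carries 3 separate instances of an acyl chloride (-C(=O)Cl) meeting every constraint; each maps to a distinct set of atoms, giving 3 matches.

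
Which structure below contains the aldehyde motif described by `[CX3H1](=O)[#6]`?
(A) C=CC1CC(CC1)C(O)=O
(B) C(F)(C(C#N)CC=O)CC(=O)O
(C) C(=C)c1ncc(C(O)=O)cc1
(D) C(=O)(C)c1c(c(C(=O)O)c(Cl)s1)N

B

[CX3H1](=O)[#6] describes an sp2 carbon with one H, double-bonded to O and single-bonded to carbon (an aldehyde).
(A) has a carboxylic acid group (-C(=O)OH) but the carbonyl carbon has H0 and is bonded to O, not H1.
(B) contains an aldehyde (-CHO), which satisfies every atom and bond constraint.
(C) has a carboxylic acid group (-C(=O)OH) but the carbonyl carbon has H0 and is bonded to O, not H1.
(D) has an acetyl/ketone group (-C(=O)CH3) but the carbonyl carbon has H0 (two carbon neighbours), not H1.
So the answer is (B).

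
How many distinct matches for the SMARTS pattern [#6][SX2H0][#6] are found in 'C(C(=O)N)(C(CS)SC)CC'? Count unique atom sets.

[#6][SX2H0][#6] is the SMARTS for a thioether: an aliphatic sulfur bridging two carbons with no H on the sulfur.
Exactly one fragment in the molecule meets all constraints, giving 1 match.

1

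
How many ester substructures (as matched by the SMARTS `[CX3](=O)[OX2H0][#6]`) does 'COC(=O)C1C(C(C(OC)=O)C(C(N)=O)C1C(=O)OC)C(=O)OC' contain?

4

[CX3](=O)[OX2H0][#6] is the SMARTS for an ester: a carbonyl carbon bonded to an oxygen that is itself bonded to carbon (no H on that O).
The molecule carries 4 separate instances of a methyl-ester group (-C(=O)OCH3) meeting every constraint; each maps to a distinct set of atoms, giving 4 matches.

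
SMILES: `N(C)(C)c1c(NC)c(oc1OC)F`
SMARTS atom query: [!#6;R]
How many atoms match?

Check the 13 heavy atoms by environment: 1× o (aromatic, in 5-ring) → match; 4× c (aromatic, in 5-ring) → no; 1× F (acyclic) → no; 1× O (acyclic) → no; 4× C (acyclic) → no; 2× N (acyclic) → no.
That gives 1 matching atom.

1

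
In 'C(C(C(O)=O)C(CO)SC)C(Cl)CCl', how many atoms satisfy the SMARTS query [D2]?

4

The query [D2] means: atom with exactly two heavy-atom neighbours.
Check the 14 heavy atoms by environment: 3× C (D2) → match; 4× C (D3) → no; 2× Cl (D1) → no; 3× O (D1) → no; 1× S (D2) → match; 1× C (D1) → no.
Summing the matching environments: 3 + 1 = 4 matching atoms.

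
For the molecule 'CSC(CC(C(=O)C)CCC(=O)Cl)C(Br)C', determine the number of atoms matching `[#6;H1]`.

3

The query [#6;H1] means: any carbon bearing exactly one hydrogen.
Check the 16 heavy atoms by environment: 3× C (H2) → no; 3× C (H1) → match; 3× C (H3) → no; 1× Br (H0) → no; 2× C (H0) → no; 2× O (H0) → no; 1× Cl (H0) → no; 1× S (H0) → no.
That gives 3 matching atoms.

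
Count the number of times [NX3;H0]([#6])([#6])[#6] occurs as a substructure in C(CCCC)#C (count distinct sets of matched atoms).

0

[NX3;H0]([#6])([#6])[#6] is the SMARTS for a tertiary amine: a trivalent nitrogen with no H, bonded to three carbons.
No fragment in the molecule satisfies every constraint, giving 0 matches.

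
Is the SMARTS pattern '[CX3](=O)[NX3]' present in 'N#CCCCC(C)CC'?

No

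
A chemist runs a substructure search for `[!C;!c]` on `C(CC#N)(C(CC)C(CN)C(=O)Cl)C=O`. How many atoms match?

5

Check the 15 heavy atoms by environment: 10× C → no; 2× O → match; 1× Cl → match; 2× N → match.
Summing the matching environments: 2 + 1 + 2 = 5 matching atoms.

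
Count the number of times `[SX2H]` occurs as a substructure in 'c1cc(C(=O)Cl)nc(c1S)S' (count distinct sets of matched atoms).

[SX2H] is the SMARTS for a thiol: an aliphatic sulfur with two connections, one being H.
The molecule carries 2 separate instances of a thiol (-SH) meeting every constraint; each maps to a distinct set of atoms, giving 2 matches.

2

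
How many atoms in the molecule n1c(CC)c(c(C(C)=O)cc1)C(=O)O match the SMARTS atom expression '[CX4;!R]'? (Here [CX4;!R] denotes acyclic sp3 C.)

Check the 14 heavy atoms by environment: 1× n (aromatic, X2, in 6-ring) → no; 5× c (aromatic, X3, in 6-ring) → no; 3× C (X4, acyclic) → match; 2× C (X3, acyclic) → no; 2× O (X1, acyclic) → no; 1× O (X2, acyclic) → no.
That gives 3 matching atoms.

3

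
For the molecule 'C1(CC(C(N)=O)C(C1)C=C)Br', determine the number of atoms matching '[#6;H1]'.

4

The query [#6;H1] means: any carbon bearing exactly one hydrogen.
Check the 11 heavy atoms by environment: 4× C (H1) → match; 3× C (H2) → no; 1× Br (H0) → no; 1× C (H0) → no; 1× O (H0) → no; 1× N (H2) → no.
That gives 4 matching atoms.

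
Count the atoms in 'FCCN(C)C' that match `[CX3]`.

Check the 6 heavy atoms by environment: 4× C (X4) → no; 1× F (X1) → no; 1× N (X3) → no.
No environment satisfies the query, so 0 matching atoms.

0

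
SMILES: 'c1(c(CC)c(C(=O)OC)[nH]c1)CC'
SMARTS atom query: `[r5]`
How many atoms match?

The query [r5] means: r5 matches atoms in a five-membered ring.
Check the 13 heavy atoms by environment: 1× n (aromatic, in 5-ring) → match; 4× c (aromatic, in 5-ring) → match; 6× C (acyclic) → no; 2× O (acyclic) → no.
Summing the matching environments: 1 + 4 = 5 matching atoms.

5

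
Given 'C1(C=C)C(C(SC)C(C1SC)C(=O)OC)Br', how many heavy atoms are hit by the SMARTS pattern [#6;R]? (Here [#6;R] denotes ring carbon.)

5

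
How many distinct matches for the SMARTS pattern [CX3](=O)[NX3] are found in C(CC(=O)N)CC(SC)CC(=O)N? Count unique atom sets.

[CX3](=O)[NX3] is the SMARTS for an amide: a carbonyl carbon bonded to a trivalent nitrogen.
The molecule carries 2 separate instances of a primary amide (-C(=O)NH2) meeting every constraint; each maps to a distinct set of atoms, giving 2 matches.

2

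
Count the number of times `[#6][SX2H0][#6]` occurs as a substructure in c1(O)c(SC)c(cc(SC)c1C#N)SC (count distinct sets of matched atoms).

[#6][SX2H0][#6] is the SMARTS for a thioether: an aliphatic sulfur bridging two carbons with no H on the sulfur.
The molecule carries 3 separate instances of a methylthio ether (-SCH3) meeting every constraint; each maps to a distinct set of atoms, giving 3 matches.

3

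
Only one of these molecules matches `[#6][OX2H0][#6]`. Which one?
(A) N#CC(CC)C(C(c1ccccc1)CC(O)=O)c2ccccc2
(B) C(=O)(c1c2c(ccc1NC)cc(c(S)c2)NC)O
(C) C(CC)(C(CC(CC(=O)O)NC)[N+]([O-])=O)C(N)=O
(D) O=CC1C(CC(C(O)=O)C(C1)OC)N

[#6][OX2H0][#6] describes an aliphatic oxygen bridging two carbons with no H on the oxygen (an ether).
(A) has a carboxylic acid group (-C(=O)OH) but the -OH oxygen has H1; the =O is OX1, not OX2.
(B) has a carboxylic acid group (-C(=O)OH) but the -OH oxygen has H1; the =O is OX1, not OX2.
(C) has a carboxylic acid group (-C(=O)OH) but the -OH oxygen has H1; the =O is OX1, not OX2.
(D) contains a methoxy ether (-OCH3), which satisfies every atom and bond constraint.
So the answer is (D).

D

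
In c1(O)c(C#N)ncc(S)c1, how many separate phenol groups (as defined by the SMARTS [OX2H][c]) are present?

1

[OX2H][c] is the SMARTS for a phenol: a hydroxyl oxygen attached to an aromatic carbon.
Exactly one fragment in the molecule meets all constraints, giving 1 match.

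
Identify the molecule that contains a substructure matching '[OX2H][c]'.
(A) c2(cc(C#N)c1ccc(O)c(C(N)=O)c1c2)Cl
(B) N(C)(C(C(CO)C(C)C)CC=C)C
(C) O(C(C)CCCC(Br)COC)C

A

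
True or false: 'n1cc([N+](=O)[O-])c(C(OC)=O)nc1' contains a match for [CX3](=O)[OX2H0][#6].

True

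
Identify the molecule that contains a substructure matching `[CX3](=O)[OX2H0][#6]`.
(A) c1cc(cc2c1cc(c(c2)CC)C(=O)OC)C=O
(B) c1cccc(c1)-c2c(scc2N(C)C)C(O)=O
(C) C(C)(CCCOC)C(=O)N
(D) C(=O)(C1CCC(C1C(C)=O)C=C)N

A

[CX3](=O)[OX2H0][#6] describes a carbonyl carbon bonded to an oxygen that is itself bonded to carbon (no H on that O) (an ester).
(A) contains a methyl-ester group (-C(=O)OCH3), which satisfies every atom and bond constraint.
(B) has a carboxylic acid group (-C(=O)OH) but the singly-bonded O carries H (OX2H1, not H0).
(C) has a methoxy ether (-OCH3) but the ether oxygen is not adjacent to a C=O carbon.
(D) has a primary amide (-C(=O)NH2) but the carbonyl is bonded to N, not to an O-C linkage.
So the answer is (A).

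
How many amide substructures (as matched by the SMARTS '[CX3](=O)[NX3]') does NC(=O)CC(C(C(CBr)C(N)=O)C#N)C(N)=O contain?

3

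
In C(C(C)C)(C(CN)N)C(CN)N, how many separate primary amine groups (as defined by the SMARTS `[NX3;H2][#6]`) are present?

[NX3;H2][#6] is the SMARTS for a primary amine: a trivalent nitrogen with two H attached to carbon.
The molecule carries 4 separate instances of a primary amino group (-NH2) meeting every constraint; each maps to a distinct set of atoms, giving 4 matches.

4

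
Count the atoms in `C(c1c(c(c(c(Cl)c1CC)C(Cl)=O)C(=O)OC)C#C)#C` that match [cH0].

Check the 20 heavy atoms by environment: 6× c (aromatic, H0) → match; 4× C (H0) → no; 3× O (H0) → no; 2× Cl (H0) → no; 2× C (H3) → no; 2× C (H1) → no; 1× C (H2) → no.
That gives 6 matching atoms.

6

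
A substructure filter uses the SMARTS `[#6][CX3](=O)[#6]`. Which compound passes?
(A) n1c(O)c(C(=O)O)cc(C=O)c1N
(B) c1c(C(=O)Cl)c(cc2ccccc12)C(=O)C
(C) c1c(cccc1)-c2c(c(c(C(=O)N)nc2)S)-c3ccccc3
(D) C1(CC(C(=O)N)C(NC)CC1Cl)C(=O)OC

B

[#6][CX3](=O)[#6] describes a carbonyl carbon (no H) flanked by two carbons (a ketone).
(A) has a carboxylic acid group (-C(=O)OH) but one neighbour of the carbonyl carbon is O, not C.
(B) contains an acetyl/ketone group (-C(=O)CH3), which satisfies every atom and bond constraint.
(C) has a primary amide (-C(=O)NH2) but one neighbour of the carbonyl carbon is N, not C.
(D) has a primary amide (-C(=O)NH2) but one neighbour of the carbonyl carbon is N, not C.
So the answer is (B).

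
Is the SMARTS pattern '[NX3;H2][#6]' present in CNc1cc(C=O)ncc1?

No

The pattern [NX3;H2][#6] describes a trivalent nitrogen with two H attached to carbon — a primary amine.
The closest candidate here is an N-methylamino group (-NHCH3), but the nitrogen bears two carbons and only one H (H1), not H2. No other fragment satisfies the full query, so there is no match.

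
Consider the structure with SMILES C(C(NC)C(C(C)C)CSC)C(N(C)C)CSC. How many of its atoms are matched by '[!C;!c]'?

4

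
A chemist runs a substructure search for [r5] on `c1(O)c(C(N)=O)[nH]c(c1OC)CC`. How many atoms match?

The query [r5] means: r5 matches atoms in a five-membered ring.
Check the 13 heavy atoms by environment: 1× n (aromatic, in 5-ring) → match; 4× c (aromatic, in 5-ring) → match; 3× O (acyclic) → no; 4× C (acyclic) → no; 1× N (acyclic) → no.
Summing the matching environments: 1 + 4 = 5 matching atoms.

5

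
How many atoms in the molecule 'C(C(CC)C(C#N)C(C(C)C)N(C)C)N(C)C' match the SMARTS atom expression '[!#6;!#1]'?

3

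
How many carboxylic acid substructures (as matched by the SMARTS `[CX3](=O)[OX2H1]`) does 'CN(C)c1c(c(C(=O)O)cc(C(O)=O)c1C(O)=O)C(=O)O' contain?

[CX3](=O)[OX2H1] is the SMARTS for a carboxylic acid: an sp2 carbon double-bonded to O and single-bonded to an -OH oxygen.
The molecule carries 4 separate instances of a carboxylic acid group (-C(=O)OH) meeting every constraint; each maps to a distinct set of atoms, giving 4 matches.

4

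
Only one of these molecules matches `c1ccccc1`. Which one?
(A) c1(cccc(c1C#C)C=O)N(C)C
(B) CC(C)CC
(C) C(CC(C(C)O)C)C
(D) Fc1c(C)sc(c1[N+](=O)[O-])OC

A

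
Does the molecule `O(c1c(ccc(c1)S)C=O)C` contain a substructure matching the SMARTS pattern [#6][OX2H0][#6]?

The pattern [#6][OX2H0][#6] describes an aliphatic oxygen bridging two carbons with no H on the oxygen — an ether.
The molecule carries a methoxy ether (-OCH3), whose atoms satisfy every constraint of the query, so the pattern matches.

Yes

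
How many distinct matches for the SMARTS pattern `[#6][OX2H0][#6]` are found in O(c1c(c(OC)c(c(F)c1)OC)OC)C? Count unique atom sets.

4

[#6][OX2H0][#6] is the SMARTS for an ether: an aliphatic oxygen bridging two carbons with no H on the oxygen.
The molecule carries 4 separate instances of a methoxy ether (-OCH3) meeting every constraint; each maps to a distinct set of atoms, giving 4 matches.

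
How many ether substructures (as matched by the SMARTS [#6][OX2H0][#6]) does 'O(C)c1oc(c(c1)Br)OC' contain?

2

[#6][OX2H0][#6] is the SMARTS for an ether: an aliphatic oxygen bridging two carbons with no H on the oxygen.
The molecule carries 2 separate instances of a methoxy ether (-OCH3) meeting every constraint; each maps to a distinct set of atoms, giving 2 matches.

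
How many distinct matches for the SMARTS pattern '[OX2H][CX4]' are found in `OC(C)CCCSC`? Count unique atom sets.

[OX2H][CX4] is the SMARTS for an aliphatic alcohol: a hydroxyl oxygen bound to an sp3 (X4) carbon.
Exactly one fragment in the molecule meets all constraints, giving 1 match.

1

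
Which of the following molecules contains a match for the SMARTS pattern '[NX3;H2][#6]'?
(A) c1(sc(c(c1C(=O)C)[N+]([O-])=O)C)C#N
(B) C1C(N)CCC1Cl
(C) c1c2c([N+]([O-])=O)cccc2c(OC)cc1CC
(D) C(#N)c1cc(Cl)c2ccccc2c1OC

[NX3;H2][#6] describes a trivalent nitrogen with two H attached to carbon (a primary amine).
(A) has a nitro group (-[N+](=O)[O-]) but the nitrogen is [N+] with no H, not NX3H2.
(B) contains a primary amino group (-NH2), which satisfies every atom and bond constraint.
(C) has a nitro group (-[N+](=O)[O-]) but the nitrogen is [N+] with no H, not NX3H2.
(D) has a nitrile (-C#N) but the nitrogen is NX1 (triple-bonded), not NX3 with two H.
So the answer is (B).

B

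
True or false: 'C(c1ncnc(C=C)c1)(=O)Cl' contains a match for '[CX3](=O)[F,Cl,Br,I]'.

True

The pattern [CX3](=O)[F,Cl,Br,I] describes a carbonyl carbon bonded to a halogen — an acyl halide.
The molecule carries an acyl chloride (-C(=O)Cl), whose atoms satisfy every constraint of the query, so the pattern matches.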